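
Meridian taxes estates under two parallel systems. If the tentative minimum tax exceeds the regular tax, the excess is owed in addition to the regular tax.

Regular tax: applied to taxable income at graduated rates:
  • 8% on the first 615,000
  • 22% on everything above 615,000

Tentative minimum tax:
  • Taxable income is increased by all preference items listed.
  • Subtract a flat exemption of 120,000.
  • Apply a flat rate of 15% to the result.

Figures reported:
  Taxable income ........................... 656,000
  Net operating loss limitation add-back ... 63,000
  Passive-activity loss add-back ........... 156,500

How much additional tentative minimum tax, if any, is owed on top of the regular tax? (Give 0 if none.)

Regular tax:
  615,000 × 8% = 49,200
  41,000 × 22% = 9,020
  → 58,220

Tentative minimum tax:
  Adjusted income: 656,000 + 63,000 + 156,500 = 875,500
  Less exemption 120,000 → base 755,500
  755,500 × 15% = 113,325

Excess of tentative minimum tax over regular tax: 113,325 − 58,220 = 55,105.

55,105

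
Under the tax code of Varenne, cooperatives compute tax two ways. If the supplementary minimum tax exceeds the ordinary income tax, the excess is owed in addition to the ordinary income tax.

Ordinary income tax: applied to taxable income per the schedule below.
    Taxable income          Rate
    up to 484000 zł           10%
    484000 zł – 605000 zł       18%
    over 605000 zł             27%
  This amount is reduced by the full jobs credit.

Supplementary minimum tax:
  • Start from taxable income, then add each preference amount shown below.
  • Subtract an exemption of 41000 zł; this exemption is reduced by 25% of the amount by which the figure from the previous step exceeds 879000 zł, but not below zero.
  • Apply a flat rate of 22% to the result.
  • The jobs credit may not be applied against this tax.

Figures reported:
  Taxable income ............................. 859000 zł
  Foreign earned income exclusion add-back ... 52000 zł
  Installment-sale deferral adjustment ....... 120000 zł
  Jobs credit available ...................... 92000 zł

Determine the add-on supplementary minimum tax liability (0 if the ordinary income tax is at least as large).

179400 zł

Supplementary minimum tax:
  Adjusted income: 859000 zł + 52000 zł + 120000 zł = 1031000 zł
  Exemption: 41000 zł − 25% × (1031000 zł − 879000 zł) = 41000 zł − 38000 zł = 3000 zł
  Base: 1031000 zł − 3000 zł = 1028000 zł
  1028000 zł × 22% = 226160 zł

Ordinary income tax:
  484000 zł × 10% = 48400 zł
  121000 zł × 18% = 21780 zł
  254000 zł × 27% = 68580 zł
  → 138760 zł
  Less jobs credit 92000 zł → 46760 zł

Excess of supplementary minimum tax over ordinary income tax: 226160 zł − 46760 zł = 179400 zł.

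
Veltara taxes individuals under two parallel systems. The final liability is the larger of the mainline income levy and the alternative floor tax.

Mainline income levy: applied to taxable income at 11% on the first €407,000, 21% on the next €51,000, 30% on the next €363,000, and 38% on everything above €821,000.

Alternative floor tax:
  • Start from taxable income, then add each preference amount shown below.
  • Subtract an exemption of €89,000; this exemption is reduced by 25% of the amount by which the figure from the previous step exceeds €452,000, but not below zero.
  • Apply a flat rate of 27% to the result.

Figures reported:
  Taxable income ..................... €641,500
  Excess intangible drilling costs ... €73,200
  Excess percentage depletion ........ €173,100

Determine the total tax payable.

Mainline income levy:
  €407,000 × 11% = €44,770
  €51,000 × 21% = €10,710
  €183,500 × 30% = €55,050
  → €110,530

Alternative floor tax:
  Adjusted income: €641,500 + €73,200 + €173,100 = €887,800
  Exemption: 25% × (€887,800 − €452,000) = €108,950 ≥ €89,000, so the exemption is fully phased out
  Base: €887,800 − €0 = €887,800
  €887,800 × 27% = €239,706

€239,706 > €110,530, so the alternative floor tax is the binding amount.

€239,706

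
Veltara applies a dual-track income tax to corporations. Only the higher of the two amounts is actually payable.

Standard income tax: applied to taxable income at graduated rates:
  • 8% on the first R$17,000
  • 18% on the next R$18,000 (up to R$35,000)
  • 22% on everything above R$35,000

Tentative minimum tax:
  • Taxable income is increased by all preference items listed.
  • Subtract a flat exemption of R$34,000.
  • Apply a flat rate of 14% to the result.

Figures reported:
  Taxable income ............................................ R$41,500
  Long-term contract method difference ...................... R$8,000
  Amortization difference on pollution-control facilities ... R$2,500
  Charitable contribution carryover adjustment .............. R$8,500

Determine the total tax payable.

Standard income tax:
  R$17,000 × 8% = R$1,360
  R$18,000 × 18% = R$3,240
  R$6,500 × 22% = R$1,430
  → R$6,030

Tentative minimum tax:
  Adjusted income: R$41,500 + R$8,000 + R$2,500 + R$8,500 = R$60,500
  Less exemption R$34,000 → base R$26,500
  R$26,500 × 14% = R$3,710

R$6,030 > R$3,710, so the standard income tax governs.

R$6,030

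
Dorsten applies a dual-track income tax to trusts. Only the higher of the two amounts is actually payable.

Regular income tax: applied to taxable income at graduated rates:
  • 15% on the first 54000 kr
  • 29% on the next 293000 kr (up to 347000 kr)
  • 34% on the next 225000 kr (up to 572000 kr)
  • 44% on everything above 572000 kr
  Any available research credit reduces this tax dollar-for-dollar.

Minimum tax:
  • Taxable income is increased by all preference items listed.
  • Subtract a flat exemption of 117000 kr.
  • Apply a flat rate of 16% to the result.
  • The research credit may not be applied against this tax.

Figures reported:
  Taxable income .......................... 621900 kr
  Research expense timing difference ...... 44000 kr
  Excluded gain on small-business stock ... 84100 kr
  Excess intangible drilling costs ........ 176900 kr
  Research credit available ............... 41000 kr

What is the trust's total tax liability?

Regular income tax:
  54000 kr × 15% = 8100 kr
  293000 kr × 29% = 84970 kr
  225000 kr × 34% = 76500 kr
  49900 kr × 44% = 21956 kr
  → 191526 kr
  Less research credit 41000 kr → 150526 kr

Minimum tax:
  Adjusted income: 621900 kr + 44000 kr + 84100 kr + 176900 kr = 926900 kr
  Less exemption 117000 kr → base 809900 kr
  809900 kr × 16% = 129584 kr

150526 kr > 129584 kr, so the regular income tax governs.

150526 kr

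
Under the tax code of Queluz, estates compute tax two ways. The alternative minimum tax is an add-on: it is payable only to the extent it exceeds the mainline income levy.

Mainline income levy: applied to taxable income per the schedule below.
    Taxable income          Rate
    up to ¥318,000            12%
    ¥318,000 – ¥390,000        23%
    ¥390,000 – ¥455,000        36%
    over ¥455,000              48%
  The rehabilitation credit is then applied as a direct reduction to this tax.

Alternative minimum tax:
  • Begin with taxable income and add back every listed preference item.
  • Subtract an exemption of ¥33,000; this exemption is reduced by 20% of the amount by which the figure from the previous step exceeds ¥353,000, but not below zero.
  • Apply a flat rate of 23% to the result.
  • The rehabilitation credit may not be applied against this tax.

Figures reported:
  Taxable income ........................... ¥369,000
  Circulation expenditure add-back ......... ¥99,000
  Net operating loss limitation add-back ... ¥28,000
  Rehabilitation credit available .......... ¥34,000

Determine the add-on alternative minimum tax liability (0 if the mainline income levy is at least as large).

Mainline income levy:
  ¥318,000 × 12% = ¥38,160
  ¥51,000 × 23% = ¥11,730
  → ¥49,890
  Less rehabilitation credit ¥34,000 → ¥15,890

Alternative minimum tax:
  Adjusted income: ¥369,000 + ¥99,000 + ¥28,000 = ¥496,000
  Exemption: ¥33,000 − 20% × (¥496,000 − ¥353,000) = ¥33,000 − ¥28,600 = ¥4,400
  Base: ¥496,000 − ¥4,400 = ¥491,600
  ¥491,600 × 23% = ¥113,068

Excess of alternative minimum tax over mainline income levy: ¥113,068 − ¥15,890 = ¥97,178.

¥97,178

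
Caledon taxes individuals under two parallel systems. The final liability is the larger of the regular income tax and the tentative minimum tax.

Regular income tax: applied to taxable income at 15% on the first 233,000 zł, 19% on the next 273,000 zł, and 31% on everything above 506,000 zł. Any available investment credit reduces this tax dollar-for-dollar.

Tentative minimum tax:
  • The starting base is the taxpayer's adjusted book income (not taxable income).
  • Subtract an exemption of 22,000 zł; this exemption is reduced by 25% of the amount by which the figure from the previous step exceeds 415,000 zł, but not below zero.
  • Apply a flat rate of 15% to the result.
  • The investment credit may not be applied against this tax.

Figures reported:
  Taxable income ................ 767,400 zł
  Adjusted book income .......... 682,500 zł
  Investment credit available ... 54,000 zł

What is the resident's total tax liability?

Regular income tax:
  233,000 zł × 15% = 34,950 zł
  273,000 zł × 19% = 51,870 zł
  261,400 zł × 31% = 81,034 zł
  → 167,854 zł
  Less investment credit 54,000 zł → 113,854 zł

Tentative minimum tax:
  Base (adjusted book income): 682,500 zł
  Exemption: 25% × (682,500 zł − 415,000 zł) = 66,875 zł ≥ 22,000 zł, so the exemption is fully phased out
  Base: 682,500 zł − 0 zł = 682,500 zł
  682,500 zł × 15% = 102,375 zł

113,854 zł > 102,375 zł, so the regular income tax governs.

113,854 zł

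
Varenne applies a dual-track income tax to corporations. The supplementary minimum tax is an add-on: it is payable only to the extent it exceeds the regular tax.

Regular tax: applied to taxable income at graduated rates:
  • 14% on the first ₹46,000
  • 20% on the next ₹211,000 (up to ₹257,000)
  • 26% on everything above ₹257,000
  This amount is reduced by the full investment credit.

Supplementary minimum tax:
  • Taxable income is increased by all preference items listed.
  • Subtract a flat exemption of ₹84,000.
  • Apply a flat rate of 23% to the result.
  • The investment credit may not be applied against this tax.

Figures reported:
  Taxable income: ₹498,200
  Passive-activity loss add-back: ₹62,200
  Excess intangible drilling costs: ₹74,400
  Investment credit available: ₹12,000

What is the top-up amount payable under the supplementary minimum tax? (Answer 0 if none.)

₹27,332

Regular tax:
  ₹46,000 × 14% = ₹6,440
  ₹211,000 × 20% = ₹42,200
  ₹241,200 × 26% = ₹62,712
  → ₹111,352
  Less investment credit ₹12,000 → ₹99,352

Supplementary minimum tax:
  Adjusted income: ₹498,200 + ₹62,200 + ₹74,400 = ₹634,800
  Less exemption ₹84,000 → base ₹550,800
  ₹550,800 × 23% = ₹126,684

Excess of supplementary minimum tax over regular tax: ₹126,684 − ₹99,352 = ₹27,332.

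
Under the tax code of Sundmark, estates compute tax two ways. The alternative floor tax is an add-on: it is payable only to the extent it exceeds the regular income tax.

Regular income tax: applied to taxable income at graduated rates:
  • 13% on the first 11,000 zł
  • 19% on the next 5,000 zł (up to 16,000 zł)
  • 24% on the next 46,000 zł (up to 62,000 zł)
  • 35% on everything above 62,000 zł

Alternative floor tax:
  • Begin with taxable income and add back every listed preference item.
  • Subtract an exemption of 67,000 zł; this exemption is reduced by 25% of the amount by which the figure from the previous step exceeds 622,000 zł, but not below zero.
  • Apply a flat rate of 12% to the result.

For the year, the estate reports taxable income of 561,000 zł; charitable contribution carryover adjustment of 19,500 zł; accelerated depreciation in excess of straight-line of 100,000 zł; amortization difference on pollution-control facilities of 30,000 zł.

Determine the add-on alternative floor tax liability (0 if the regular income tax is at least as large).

Regular income tax:
  11,000 zł × 13% = 1,430 zł
  5,000 zł × 19% = 950 zł
  46,000 zł × 24% = 11,040 zł
  499,000 zł × 35% = 174,650 zł
  → 188,070 zł

Alternative floor tax:
  Adjusted income: 561,000 zł + 19,500 zł + 100,000 zł + 30,000 zł = 710,500 zł
  Exemption: 67,000 zł − 25% × (710,500 zł − 622,000 zł) = 67,000 zł − 22,125 zł = 44,875 zł
  Base: 710,500 zł − 44,875 zł = 665,625 zł
  665,625 zł × 12% = 79,875 zł

79,875 zł ≤ 188,070 zł, so no add-on is due.

0 zł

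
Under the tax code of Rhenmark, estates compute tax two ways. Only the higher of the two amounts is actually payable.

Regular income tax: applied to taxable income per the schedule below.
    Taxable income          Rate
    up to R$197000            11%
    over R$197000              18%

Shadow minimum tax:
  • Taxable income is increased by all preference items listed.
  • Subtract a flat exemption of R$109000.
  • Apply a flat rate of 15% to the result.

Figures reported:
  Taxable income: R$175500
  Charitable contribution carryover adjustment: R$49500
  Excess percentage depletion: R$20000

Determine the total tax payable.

R$20400

Regular income tax:
  R$175500 × 11% = R$19305

Shadow minimum tax:
  Adjusted income: R$175500 + R$49500 + R$20000 = R$245000
  Less exemption R$109000 → base R$136000
  R$136000 × 15% = R$20400

R$20400 > R$19305, so the shadow minimum tax is the binding amount.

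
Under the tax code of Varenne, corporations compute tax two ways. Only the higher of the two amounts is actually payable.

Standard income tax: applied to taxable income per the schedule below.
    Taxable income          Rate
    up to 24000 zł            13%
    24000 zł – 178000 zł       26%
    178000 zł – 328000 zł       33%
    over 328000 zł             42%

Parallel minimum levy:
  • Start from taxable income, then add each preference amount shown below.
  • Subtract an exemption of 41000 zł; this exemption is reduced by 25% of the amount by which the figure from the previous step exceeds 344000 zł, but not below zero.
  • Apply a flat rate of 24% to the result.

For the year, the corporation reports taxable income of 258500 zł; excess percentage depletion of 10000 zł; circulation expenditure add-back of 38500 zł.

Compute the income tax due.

Standard income tax:
  24000 zł × 13% = 3120 zł
  154000 zł × 26% = 40040 zł
  80500 zł × 33% = 26565 zł
  → 69725 zł

Parallel minimum levy:
  Adjusted income: 258500 zł + 10000 zł + 38500 zł = 307000 zł
  Exemption: 307000 zł ≤ 344000 zł, so full 41000 zł applies
  Base: 307000 zł − 41000 zł = 266000 zł
  266000 zł × 24% = 63840 zł

69725 zł > 63840 zł, so the standard income tax governs.

69725 zł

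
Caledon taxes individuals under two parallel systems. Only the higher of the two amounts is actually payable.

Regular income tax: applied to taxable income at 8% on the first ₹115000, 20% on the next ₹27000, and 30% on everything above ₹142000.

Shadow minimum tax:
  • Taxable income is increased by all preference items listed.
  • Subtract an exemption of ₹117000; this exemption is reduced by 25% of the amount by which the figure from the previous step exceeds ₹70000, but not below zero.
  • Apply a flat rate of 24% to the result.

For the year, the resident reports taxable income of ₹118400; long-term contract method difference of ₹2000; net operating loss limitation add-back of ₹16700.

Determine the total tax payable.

₹9880

Shadow minimum tax:
  Adjusted income: ₹118400 + ₹2000 + ₹16700 = ₹137100
  Exemption: ₹117000 − 25% × (₹137100 − ₹70000) = ₹117000 − ₹16775 = ₹100225
  Base: ₹137100 − ₹100225 = ₹36875
  ₹36875 × 24% = ₹8850

Regular income tax:
  ₹115000 × 8% = ₹9200
  ₹3400 × 20% = ₹680
  → ₹9880

₹9880 > ₹8850, so the regular income tax governs.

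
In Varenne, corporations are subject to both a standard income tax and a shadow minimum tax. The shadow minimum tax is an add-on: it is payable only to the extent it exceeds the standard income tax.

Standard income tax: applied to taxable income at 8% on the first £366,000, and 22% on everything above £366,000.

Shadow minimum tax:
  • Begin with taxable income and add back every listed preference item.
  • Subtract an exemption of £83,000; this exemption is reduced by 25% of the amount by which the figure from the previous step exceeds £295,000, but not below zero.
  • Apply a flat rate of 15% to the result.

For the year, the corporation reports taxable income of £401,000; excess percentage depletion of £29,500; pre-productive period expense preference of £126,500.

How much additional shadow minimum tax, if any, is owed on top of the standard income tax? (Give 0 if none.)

£43,945

Standard income tax:
  £366,000 × 8% = £29,280
  £35,000 × 22% = £7,700
  → £36,980

Shadow minimum tax:
  Adjusted income: £401,000 + £29,500 + £126,500 = £557,000
  Exemption: £83,000 − 25% × (£557,000 − £295,000) = £83,000 − £65,500 = £17,500
  Base: £557,000 − £17,500 = £539,500
  £539,500 × 15% = £80,925

Excess of shadow minimum tax over standard income tax: £80,925 − £36,980 = £43,945.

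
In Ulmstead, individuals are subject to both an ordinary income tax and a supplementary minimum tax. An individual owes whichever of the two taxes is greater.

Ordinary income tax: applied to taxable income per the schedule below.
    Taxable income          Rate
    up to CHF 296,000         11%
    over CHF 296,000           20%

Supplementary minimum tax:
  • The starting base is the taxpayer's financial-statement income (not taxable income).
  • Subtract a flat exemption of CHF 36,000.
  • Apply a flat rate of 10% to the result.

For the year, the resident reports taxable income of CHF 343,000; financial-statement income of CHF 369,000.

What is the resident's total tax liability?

Supplementary minimum tax:
  Base (financial-statement income): CHF 369,000
  Less exemption CHF 36,000 → base CHF 333,000
  CHF 333,000 × 10% = CHF 33,300

Ordinary income tax:
  CHF 296,000 × 11% = CHF 32,560
  CHF 47,000 × 20% = CHF 9,400
  → CHF 41,960

CHF 41,960 > CHF 33,300, so the ordinary income tax governs.

CHF 41,960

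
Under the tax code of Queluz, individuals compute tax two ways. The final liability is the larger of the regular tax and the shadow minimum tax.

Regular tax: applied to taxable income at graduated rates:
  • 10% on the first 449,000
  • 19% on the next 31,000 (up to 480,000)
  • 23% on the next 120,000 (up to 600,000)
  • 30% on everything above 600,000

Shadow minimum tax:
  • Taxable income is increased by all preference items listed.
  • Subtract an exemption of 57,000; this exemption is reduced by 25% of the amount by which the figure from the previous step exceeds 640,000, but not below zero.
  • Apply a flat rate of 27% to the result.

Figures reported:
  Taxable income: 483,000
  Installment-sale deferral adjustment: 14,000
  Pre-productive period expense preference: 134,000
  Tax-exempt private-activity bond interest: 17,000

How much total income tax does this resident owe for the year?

Regular tax:
  449,000 × 10% = 44,900
  31,000 × 19% = 5,890
  3,000 × 23% = 690
  → 51,480

Shadow minimum tax:
  Adjusted income: 483,000 + 14,000 + 134,000 + 17,000 = 648,000
  Exemption: 57,000 − 25% × (648,000 − 640,000) = 57,000 − 2,000 = 55,000
  Base: 648,000 − 55,000 = 593,000
  593,000 × 27% = 160,110

160,110 > 51,480, so the shadow minimum tax is the binding amount.

160,110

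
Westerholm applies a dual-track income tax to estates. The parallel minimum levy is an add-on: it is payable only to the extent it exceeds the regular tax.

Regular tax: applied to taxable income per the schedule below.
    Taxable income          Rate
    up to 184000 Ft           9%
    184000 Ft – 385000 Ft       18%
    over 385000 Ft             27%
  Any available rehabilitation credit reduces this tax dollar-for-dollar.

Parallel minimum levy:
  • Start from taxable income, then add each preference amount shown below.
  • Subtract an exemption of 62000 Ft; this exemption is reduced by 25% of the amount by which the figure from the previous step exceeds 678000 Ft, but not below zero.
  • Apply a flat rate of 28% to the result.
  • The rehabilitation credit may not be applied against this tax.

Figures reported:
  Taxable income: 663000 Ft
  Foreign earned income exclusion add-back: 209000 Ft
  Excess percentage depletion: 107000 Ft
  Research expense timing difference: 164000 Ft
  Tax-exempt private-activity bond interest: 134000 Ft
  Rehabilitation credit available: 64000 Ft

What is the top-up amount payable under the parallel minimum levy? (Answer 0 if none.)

293760 Ft

Parallel minimum levy:
  Adjusted income: 663000 Ft + 209000 Ft + 107000 Ft + 164000 Ft + 134000 Ft = 1277000 Ft
  Exemption: 25% × (1277000 Ft − 678000 Ft) = 149750 Ft ≥ 62000 Ft, so the exemption is fully phased out
  Base: 1277000 Ft − 0 Ft = 1277000 Ft
  1277000 Ft × 28% = 357560 Ft

Regular tax:
  184000 Ft × 9% = 16560 Ft
  201000 Ft × 18% = 36180 Ft
  278000 Ft × 27% = 75060 Ft
  → 127800 Ft
  Less rehabilitation credit 64000 Ft → 63800 Ft

Excess of parallel minimum levy over regular tax: 357560 Ft − 63800 Ft = 293760 Ft.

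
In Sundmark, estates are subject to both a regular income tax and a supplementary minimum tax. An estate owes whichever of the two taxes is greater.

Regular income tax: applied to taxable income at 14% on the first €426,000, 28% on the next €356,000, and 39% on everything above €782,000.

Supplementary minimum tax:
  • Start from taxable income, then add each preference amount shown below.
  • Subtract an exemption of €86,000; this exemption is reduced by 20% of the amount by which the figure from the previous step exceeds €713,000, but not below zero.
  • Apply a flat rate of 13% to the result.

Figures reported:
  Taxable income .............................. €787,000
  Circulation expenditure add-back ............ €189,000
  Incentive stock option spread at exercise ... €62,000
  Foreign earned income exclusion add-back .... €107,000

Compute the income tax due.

Supplementary minimum tax:
  Adjusted income: €787,000 + €189,000 + €62,000 + €107,000 = €1,145,000
  Exemption: 20% × (€1,145,000 − €713,000) = €86,400 ≥ €86,000, so the exemption is fully phased out
  Base: €1,145,000 − €0 = €1,145,000
  €1,145,000 × 13% = €148,850

Regular income tax:
  €426,000 × 14% = €59,640
  €356,000 × 28% = €99,680
  €5,000 × 39% = €1,950
  → €161,270

€161,270 > €148,850, so the regular income tax governs.

€161,270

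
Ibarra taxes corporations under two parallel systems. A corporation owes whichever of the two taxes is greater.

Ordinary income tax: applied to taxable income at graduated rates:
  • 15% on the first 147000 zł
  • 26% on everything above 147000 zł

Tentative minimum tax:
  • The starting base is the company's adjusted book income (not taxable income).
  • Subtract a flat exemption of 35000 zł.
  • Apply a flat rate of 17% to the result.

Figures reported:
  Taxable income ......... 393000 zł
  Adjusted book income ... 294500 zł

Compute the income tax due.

86010 zł

Tentative minimum tax:
  Base (adjusted book income): 294500 zł
  Less exemption 35000 zł → base 259500 zł
  259500 zł × 17% = 44115 zł

Ordinary income tax:
  147000 zł × 15% = 22050 zł
  246000 zł × 26% = 63960 zł
  → 86010 zł

86010 zł > 44115 zł, so the ordinary income tax governs.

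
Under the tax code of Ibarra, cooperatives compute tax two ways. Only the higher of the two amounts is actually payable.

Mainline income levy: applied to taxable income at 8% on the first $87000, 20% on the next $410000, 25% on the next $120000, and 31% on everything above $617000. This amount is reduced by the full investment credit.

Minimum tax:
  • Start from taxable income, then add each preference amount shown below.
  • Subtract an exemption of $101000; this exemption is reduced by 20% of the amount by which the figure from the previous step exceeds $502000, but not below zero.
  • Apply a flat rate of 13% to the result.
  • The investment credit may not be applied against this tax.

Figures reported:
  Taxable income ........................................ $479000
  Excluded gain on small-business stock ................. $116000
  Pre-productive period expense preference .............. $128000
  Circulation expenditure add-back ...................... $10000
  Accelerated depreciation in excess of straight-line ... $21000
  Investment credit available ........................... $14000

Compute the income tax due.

$91442

Minimum tax:
  Adjusted income: $479000 + $116000 + $128000 + $10000 + $21000 = $754000
  Exemption: $101000 − 20% × ($754000 − $502000) = $101000 − $50400 = $50600
  Base: $754000 − $50600 = $703400
  $703400 × 13% = $91442

Mainline income levy:
  $87000 × 8% = $6960
  $392000 × 20% = $78400
  → $85360
  Less investment credit $14000 → $71360

$91442 > $71360, so the minimum tax is the binding amount.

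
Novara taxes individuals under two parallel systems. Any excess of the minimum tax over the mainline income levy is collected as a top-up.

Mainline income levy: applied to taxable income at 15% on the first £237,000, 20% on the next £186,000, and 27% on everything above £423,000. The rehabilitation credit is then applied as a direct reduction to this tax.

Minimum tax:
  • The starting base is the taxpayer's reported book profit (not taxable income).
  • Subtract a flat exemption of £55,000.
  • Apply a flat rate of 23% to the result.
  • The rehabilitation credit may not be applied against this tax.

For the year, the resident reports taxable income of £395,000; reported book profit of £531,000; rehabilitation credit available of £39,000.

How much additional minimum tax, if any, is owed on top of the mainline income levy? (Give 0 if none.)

£81,330

Mainline income levy:
  £237,000 × 15% = £35,550
  £158,000 × 20% = £31,600
  → £67,150
  Less rehabilitation credit £39,000 → £28,150

Minimum tax:
  Base (reported book profit): £531,000
  Less exemption £55,000 → base £476,000
  £476,000 × 23% = £109,480

Excess of minimum tax over mainline income levy: £109,480 − £28,150 = £81,330.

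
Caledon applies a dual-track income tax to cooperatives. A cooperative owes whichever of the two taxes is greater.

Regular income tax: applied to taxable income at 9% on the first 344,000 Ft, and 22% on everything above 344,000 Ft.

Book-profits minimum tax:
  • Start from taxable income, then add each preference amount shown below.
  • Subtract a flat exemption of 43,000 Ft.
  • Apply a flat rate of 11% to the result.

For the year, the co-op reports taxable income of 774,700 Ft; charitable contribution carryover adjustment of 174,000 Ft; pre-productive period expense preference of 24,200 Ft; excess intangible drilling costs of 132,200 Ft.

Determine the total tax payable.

125,714 Ft

Book-profits minimum tax:
  Adjusted income: 774,700 Ft + 174,000 Ft + 24,200 Ft + 132,200 Ft = 1,105,100 Ft
  Less exemption 43,000 Ft → base 1,062,100 Ft
  1,062,100 Ft × 11% = 116,831 Ft

Regular income tax:
  344,000 Ft × 9% = 30,960 Ft
  430,700 Ft × 22% = 94,754 Ft
  → 125,714 Ft

125,714 Ft > 116,831 Ft, so the regular income tax governs.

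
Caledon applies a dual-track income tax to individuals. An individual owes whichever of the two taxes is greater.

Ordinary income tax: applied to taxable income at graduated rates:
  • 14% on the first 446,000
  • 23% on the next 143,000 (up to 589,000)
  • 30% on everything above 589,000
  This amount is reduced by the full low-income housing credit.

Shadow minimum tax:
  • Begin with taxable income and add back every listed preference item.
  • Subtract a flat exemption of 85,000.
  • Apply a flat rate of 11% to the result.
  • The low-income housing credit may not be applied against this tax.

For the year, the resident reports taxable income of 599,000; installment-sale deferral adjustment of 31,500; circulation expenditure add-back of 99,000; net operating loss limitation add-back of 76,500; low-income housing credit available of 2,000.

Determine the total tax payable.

Shadow minimum tax:
  Adjusted income: 599,000 + 31,500 + 99,000 + 76,500 = 806,000
  Less exemption 85,000 → base 721,000
  721,000 × 11% = 79,310

Ordinary income tax:
  446,000 × 14% = 62,440
  143,000 × 23% = 32,890
  10,000 × 30% = 3,000
  → 98,330
  Less low-income housing credit 2,000 → 96,330

96,330 > 79,310, so the ordinary income tax governs.

96,330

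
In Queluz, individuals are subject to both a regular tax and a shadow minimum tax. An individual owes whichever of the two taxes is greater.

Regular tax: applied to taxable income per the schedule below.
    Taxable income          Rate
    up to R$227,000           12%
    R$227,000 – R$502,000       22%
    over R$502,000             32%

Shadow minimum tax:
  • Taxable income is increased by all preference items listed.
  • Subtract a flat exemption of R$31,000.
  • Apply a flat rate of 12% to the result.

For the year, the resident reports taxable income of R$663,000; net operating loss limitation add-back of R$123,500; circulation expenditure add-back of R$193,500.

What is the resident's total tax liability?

Regular tax:
  R$227,000 × 12% = R$27,240
  R$275,000 × 22% = R$60,500
  R$161,000 × 32% = R$51,520
  → R$139,260

Shadow minimum tax:
  Adjusted income: R$663,000 + R$123,500 + R$193,500 = R$980,000
  Less exemption R$31,000 → base R$949,000
  R$949,000 × 12% = R$113,880

R$139,260 > R$113,880, so the regular tax governs.

R$139,260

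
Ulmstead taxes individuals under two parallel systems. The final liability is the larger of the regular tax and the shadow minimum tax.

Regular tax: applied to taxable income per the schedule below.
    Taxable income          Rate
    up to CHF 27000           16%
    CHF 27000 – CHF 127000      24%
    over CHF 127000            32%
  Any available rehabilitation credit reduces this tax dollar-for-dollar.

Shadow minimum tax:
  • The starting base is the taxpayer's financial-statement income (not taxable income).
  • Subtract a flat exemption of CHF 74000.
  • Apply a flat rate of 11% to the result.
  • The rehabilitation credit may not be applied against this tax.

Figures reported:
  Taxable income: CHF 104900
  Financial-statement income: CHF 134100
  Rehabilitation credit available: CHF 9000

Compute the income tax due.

CHF 14016

Regular tax:
  CHF 27000 × 16% = CHF 4320
  CHF 77900 × 24% = CHF 18696
  → CHF 23016
  Less rehabilitation credit CHF 9000 → CHF 14016

Shadow minimum tax:
  Base (financial-statement income): CHF 134100
  Less exemption CHF 74000 → base CHF 60100
  CHF 60100 × 11% = CHF 6611

CHF 14016 > CHF 6611, so the regular tax governs.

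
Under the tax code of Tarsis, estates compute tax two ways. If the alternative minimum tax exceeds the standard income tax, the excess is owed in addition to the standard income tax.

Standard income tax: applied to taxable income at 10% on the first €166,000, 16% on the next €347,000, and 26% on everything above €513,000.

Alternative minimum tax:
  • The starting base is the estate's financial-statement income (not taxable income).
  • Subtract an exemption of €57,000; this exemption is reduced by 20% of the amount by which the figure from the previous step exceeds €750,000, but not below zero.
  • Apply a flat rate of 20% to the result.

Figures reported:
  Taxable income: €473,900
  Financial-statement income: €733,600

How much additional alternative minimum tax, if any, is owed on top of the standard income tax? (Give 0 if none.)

Standard income tax:
  €166,000 × 10% = €16,600
  €307,900 × 16% = €49,264
  → €65,864

Alternative minimum tax:
  Base (financial-statement income): €733,600
  Exemption: €733,600 ≤ €750,000, so full €57,000 applies
  Base: €733,600 − €57,000 = €676,600
  €676,600 × 20% = €135,320

Excess of alternative minimum tax over standard income tax: €135,320 − €65,864 = €69,456.

€69,456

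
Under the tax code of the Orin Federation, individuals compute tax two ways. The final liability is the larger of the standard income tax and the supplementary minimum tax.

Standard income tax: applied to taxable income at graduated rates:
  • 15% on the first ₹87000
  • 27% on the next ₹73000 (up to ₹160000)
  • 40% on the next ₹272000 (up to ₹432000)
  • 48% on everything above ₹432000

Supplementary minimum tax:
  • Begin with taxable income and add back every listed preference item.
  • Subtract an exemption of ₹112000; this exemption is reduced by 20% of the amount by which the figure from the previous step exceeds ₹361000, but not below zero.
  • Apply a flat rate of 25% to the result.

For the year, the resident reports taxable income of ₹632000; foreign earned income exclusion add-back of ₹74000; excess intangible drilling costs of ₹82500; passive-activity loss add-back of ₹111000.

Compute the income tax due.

Standard income tax:
  ₹87000 × 15% = ₹13050
  ₹73000 × 27% = ₹19710
  ₹272000 × 40% = ₹108800
  ₹200000 × 48% = ₹96000
  → ₹237560

Supplementary minimum tax:
  Adjusted income: ₹632000 + ₹74000 + ₹82500 + ₹111000 = ₹899500
  Exemption: ₹112000 − 20% × (₹899500 − ₹361000) = ₹112000 − ₹107700 = ₹4300
  Base: ₹899500 − ₹4300 = ₹895200
  ₹895200 × 25% = ₹223800

₹237560 > ₹223800, so the standard income tax governs.

₹237560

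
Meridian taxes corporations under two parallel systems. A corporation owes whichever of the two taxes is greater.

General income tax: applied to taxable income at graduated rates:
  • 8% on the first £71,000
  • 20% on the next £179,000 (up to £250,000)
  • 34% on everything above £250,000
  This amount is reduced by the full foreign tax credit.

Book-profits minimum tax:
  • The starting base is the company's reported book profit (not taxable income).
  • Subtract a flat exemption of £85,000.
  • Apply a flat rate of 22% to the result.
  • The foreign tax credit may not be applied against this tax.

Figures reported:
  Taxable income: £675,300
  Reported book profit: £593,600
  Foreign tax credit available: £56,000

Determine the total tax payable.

£130,082

General income tax:
  £71,000 × 8% = £5,680
  £179,000 × 20% = £35,800
  £425,300 × 34% = £144,602
  → £186,082
  Less foreign tax credit £56,000 → £130,082

Book-profits minimum tax:
  Base (reported book profit): £593,600
  Less exemption £85,000 → base £508,600
  £508,600 × 22% = £111,892

£130,082 > £111,892, so the general income tax governs.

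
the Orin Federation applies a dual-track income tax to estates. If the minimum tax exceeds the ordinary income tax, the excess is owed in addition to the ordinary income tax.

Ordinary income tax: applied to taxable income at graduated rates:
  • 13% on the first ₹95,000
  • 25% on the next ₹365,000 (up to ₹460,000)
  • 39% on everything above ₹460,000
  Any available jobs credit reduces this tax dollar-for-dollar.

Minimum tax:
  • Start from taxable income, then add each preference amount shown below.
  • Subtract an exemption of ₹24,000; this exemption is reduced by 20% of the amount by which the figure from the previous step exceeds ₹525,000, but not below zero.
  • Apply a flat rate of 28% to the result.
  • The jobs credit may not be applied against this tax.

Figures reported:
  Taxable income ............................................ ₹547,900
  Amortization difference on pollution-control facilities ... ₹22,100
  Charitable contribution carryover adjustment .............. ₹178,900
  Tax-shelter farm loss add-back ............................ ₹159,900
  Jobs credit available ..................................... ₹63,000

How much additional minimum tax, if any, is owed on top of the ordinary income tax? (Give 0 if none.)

Minimum tax:
  Adjusted income: ₹547,900 + ₹22,100 + ₹178,900 + ₹159,900 = ₹908,800
  Exemption: 20% × (₹908,800 − ₹525,000) = ₹76,760 ≥ ₹24,000, so the exemption is fully phased out
  Base: ₹908,800 − ₹0 = ₹908,800
  ₹908,800 × 28% = ₹254,464

Ordinary income tax:
  ₹95,000 × 13% = ₹12,350
  ₹365,000 × 25% = ₹91,250
  ₹87,900 × 39% = ₹34,281
  → ₹137,881
  Less jobs credit ₹63,000 → ₹74,881

Excess of minimum tax over ordinary income tax: ₹254,464 − ₹74,881 = ₹179,583.

₹179,583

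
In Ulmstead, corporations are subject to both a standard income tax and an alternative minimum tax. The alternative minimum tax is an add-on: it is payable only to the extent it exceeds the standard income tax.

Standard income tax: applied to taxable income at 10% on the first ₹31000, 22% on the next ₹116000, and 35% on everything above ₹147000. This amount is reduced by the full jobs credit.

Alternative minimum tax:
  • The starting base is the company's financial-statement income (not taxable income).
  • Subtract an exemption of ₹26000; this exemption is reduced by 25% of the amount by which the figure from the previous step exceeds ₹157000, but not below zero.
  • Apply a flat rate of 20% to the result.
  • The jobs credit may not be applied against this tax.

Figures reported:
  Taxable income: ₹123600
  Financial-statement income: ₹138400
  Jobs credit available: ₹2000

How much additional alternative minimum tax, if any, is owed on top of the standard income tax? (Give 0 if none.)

₹1008

Alternative minimum tax:
  Base (financial-statement income): ₹138400
  Exemption: ₹138400 ≤ ₹157000, so full ₹26000 applies
  Base: ₹138400 − ₹26000 = ₹112400
  ₹112400 × 20% = ₹22480

Standard income tax:
  ₹31000 × 10% = ₹3100
  ₹92600 × 22% = ₹20372
  → ₹23472
  Less jobs credit ₹2000 → ₹21472

Excess of alternative minimum tax over standard income tax: ₹22480 − ₹21472 = ₹1008.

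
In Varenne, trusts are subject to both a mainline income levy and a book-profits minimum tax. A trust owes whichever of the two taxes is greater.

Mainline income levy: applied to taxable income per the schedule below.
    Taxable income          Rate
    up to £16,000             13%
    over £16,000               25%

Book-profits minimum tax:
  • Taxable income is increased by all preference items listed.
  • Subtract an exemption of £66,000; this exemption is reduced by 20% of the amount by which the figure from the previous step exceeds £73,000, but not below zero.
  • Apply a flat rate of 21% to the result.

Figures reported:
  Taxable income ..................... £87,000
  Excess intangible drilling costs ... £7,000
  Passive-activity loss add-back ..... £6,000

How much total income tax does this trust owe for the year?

£19,830

Book-profits minimum tax:
  Adjusted income: £87,000 + £7,000 + £6,000 = £100,000
  Exemption: £66,000 − 20% × (£100,000 − £73,000) = £66,000 − £5,400 = £60,600
  Base: £100,000 − £60,600 = £39,400
  £39,400 × 21% = £8,274

Mainline income levy:
  £16,000 × 13% = £2,080
  £71,000 × 25% = £17,750
  → £19,830

£19,830 > £8,274, so the mainline income levy governs.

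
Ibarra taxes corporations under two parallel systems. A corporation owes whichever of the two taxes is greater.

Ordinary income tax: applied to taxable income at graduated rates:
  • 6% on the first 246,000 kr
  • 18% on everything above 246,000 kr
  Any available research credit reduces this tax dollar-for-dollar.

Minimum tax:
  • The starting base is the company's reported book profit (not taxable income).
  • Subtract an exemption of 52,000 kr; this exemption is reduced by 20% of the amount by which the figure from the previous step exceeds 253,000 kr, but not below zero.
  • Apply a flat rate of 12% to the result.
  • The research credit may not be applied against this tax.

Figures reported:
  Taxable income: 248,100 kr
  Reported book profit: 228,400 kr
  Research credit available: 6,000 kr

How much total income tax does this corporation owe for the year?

21,168 kr

Minimum tax:
  Base (reported book profit): 228,400 kr
  Exemption: 228,400 kr ≤ 253,000 kr, so full 52,000 kr applies
  Base: 228,400 kr − 52,000 kr = 176,400 kr
  176,400 kr × 12% = 21,168 kr

Ordinary income tax:
  246,000 kr × 6% = 14,760 kr
  2,100 kr × 18% = 378 kr
  → 15,138 kr
  Less research credit 6,000 kr → 9,138 kr

21,168 kr > 9,138 kr, so the minimum tax is the binding amount.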